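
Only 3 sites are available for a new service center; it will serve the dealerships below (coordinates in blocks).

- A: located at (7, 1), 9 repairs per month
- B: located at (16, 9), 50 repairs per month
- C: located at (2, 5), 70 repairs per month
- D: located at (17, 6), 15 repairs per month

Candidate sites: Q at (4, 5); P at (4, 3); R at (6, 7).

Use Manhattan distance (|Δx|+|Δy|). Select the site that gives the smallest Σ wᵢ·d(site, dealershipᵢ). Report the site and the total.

Total weighted distance at each candidate:
  Q (4, 5): total = 1213
  P (4, 3): total = 1465
  R (6, 7): total = 1263
Minimum is at Q with total 1213 blocks.

Q, total 1213 blocks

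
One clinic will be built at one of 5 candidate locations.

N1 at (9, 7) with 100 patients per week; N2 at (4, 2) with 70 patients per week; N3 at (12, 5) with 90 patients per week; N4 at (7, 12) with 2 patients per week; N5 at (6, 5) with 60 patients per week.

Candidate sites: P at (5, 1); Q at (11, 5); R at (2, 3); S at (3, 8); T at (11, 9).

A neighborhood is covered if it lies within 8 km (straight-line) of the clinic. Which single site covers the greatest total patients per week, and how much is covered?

Coverage radius r = 8 km; a point is covered iff (Δx)²+(Δy)² ≤ 8² = 64.
  P (5, 1): covers {N1, N2, N5} → 230
  Q (11, 5): covers {N1, N2, N3, N5} → 320
  R (2, 3): covers {N2, N5} → 130
  S (3, 8): covers {N1, N2, N4, N5} → 232
  T (11, 9): covers {N1, N3, N4, N5} → 252
Maximum coverage at Q: 320 patients per week.

Q, covering 320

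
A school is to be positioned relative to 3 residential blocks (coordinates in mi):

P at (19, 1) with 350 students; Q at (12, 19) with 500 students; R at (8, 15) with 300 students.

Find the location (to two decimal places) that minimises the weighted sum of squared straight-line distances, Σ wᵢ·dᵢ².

The minimiser of Σwᵢ‖p−pᵢ‖² is the weighted centroid p* = (Σwᵢpᵢ)/(Σwᵢ).
Σwᵢ = 1150.
Σwᵢxᵢ = 350·19 + 500·12 + 300·8 = 15050.
Σwᵢyᵢ = 350·1 + 500·19 + 300·15 = 14350.
x* = 15050/1150 = 13.09, y* = 14350/1150 = 12.48.

(13.09, 12.48)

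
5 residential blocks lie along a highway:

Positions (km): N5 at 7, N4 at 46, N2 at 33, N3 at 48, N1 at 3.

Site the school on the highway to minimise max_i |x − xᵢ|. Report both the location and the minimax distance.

location 25.5, max distance 22.5

The 1-center on a line is the midpoint of the two extreme points: leftmost at 3, rightmost at 48.
Optimal location = (3 + 48)/2 = 25.5; maximum distance = (48 − 3)/2 = 22.5.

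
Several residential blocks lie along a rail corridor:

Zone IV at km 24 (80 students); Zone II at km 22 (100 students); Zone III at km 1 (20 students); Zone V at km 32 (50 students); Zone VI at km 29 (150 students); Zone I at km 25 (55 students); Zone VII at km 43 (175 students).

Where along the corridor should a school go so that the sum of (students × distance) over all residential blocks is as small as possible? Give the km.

x = 29

For a sum of weighted absolute distances on a line, the optimum is the weighted median (not the mean). Total weight W = 630; half-weight = 315.
Sort by position and accumulate weight:
  km 1 (Zone III, w=20) → cum 20
  km 22 (Zone II, w=100) → cum 120
  km 24 (Zone IV, w=80) → cum 200
  km 25 (Zone I, w=55) → cum 255
  km 29 (Zone VI, w=150) → cum 405  ≥ 315 → median here
  km 32 (Zone V, w=50) → cum 455
  km 43 (Zone VII, w=175) → cum 630
Optimal location: km 29.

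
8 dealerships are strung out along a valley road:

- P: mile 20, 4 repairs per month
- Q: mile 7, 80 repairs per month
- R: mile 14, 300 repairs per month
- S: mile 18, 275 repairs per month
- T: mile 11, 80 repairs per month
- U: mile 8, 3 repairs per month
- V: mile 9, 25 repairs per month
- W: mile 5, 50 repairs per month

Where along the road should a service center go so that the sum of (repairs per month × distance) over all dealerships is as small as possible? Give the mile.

x = 14

For a sum of weighted absolute distances on a line, the optimum is the weighted median (not the mean). Total weight W = 817; half-weight = 408.5.
Sort by position and accumulate weight:
  mile 5 (W, w=50) → cum 50
  mile 7 (Q, w=80) → cum 130
  mile 8 (U, w=3) → cum 133
  mile 9 (V, w=25) → cum 158
  mile 11 (T, w=80) → cum 238
  mile 14 (R, w=300) → cum 538  ≥ 408.5 → median here
  mile 18 (S, w=275) → cum 813
  mile 20 (P, w=4) → cum 817
Optimal location: mile 14.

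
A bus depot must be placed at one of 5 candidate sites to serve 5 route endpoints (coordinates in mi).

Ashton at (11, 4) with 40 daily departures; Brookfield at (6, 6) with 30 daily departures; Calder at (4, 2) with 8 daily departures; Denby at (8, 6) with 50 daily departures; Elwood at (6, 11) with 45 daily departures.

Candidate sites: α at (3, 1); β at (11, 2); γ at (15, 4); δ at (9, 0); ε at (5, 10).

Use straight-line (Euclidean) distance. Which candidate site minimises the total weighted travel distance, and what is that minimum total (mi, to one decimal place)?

ε, total 841.2 mi

Total weighted distance at each candidate:
  α (3, 1): total = 1351.4
  β (11, 2): total = 1041.4
  γ (15, 4): total = 1403.1
  δ (9, 0): total = 1240.4
  ε (5, 10): total = 841.2
Minimum is at ε with total 841.2 mi.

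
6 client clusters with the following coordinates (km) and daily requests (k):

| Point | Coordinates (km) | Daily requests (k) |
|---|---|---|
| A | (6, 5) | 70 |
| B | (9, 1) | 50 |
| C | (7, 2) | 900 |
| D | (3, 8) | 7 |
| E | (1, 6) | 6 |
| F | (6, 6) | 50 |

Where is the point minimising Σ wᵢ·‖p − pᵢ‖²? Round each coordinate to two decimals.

The minimiser of Σwᵢ‖p−pᵢ‖² is the weighted centroid p* = (Σwᵢpᵢ)/(Σwᵢ).
Σwᵢ = 1083.
Σwᵢxᵢ = 70·6 + 50·9 + 900·7 + 7·3 + 6·1 + 50·6 = 7497.
Σwᵢyᵢ = 70·5 + 50·1 + 900·2 + 7·8 + 6·6 + 50·6 = 2592.
x* = 7497/1083 = 6.92, y* = 2592/1083 = 2.39.

(6.92, 2.39)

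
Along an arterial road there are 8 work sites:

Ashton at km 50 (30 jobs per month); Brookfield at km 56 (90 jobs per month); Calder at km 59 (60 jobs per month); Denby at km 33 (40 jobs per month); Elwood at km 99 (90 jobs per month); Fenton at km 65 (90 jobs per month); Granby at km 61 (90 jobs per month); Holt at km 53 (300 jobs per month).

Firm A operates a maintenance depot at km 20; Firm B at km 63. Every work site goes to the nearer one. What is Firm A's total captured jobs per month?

The indifferent point is the midpoint (20+63)/2 = 41.5; work sites left of it (closer to Firm A at 20) go to Firm A, those right go to Firm B.
  Denby at 33 (w=40) → Firm A
  Ashton at 50 (w=30) → Firm B
  Holt at 53 (w=300) → Firm B
  Brookfield at 56 (w=90) → Firm B
  Calder at 59 (w=60) → Firm B
  Granby at 61 (w=90) → Firm B
  Fenton at 65 (w=90) → Firm B
  Elwood at 99 (w=90) → Firm B
Firm A captures 40; Firm B captures 750.

40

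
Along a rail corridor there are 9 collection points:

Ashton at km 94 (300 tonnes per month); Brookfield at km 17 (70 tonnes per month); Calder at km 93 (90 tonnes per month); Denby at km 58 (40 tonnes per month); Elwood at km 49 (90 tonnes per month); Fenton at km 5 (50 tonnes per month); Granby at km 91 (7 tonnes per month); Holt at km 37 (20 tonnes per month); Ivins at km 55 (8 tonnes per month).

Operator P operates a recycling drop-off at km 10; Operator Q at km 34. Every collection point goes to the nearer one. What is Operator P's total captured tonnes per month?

120

The indifferent point is the midpoint (10+34)/2 = 22; collection points left of it (closer to Operator P at 10) go to Operator P, those right go to Operator Q.
  Fenton at 5 (w=50) → Operator P
  Brookfield at 17 (w=70) → Operator P
  Holt at 37 (w=20) → Operator Q
  Elwood at 49 (w=90) → Operator Q
  Ivins at 55 (w=8) → Operator Q
  Denby at 58 (w=40) → Operator Q
  Granby at 91 (w=7) → Operator Q
  Calder at 93 (w=90) → Operator Q
  Ashton at 94 (w=300) → Operator Q
Operator P captures 120; Operator Q captures 555.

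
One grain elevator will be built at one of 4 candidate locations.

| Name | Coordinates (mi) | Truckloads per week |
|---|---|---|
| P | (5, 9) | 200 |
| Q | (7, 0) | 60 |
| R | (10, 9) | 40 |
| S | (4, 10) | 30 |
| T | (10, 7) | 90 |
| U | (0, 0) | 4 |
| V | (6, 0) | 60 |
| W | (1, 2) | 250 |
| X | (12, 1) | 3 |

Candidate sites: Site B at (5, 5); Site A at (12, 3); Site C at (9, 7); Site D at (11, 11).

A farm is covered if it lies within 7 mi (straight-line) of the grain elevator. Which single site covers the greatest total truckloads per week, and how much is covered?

Site B, covering 730

Coverage radius r = 7 mi; a point is covered iff (Δx)²+(Δy)² ≤ 7² = 49.
  Site B (5, 5): covers {P, Q, R, S, T, V, W} → 730
  Site A (12, 3): covers {Q, R, T, V, X} → 253
  Site C (9, 7): covers {P, R, S, T, X} → 363
  Site D (11, 11): covers {P, R, T} → 330
Maximum coverage at Site B: 730 truckloads per week.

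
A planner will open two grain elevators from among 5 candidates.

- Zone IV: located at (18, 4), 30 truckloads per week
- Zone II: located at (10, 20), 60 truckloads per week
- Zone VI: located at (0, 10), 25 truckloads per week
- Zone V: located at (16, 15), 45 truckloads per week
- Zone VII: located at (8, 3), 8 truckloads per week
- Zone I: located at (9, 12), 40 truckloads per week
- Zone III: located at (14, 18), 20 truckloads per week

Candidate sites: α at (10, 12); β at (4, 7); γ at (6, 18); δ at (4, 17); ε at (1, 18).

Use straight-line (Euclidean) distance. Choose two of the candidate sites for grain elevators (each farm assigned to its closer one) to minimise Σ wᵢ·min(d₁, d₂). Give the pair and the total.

{α, γ}, total 1417.6

Evaluate every pair (each demand assigned to the nearer of the two):
  {α, γ}: total = 1417.6
  {α, β}: total = 1475.8
  {α, δ}: total = 1503.3
  {α, ε}: total = 1580.8
  {β, γ}: total = 1766.3
  {β, δ}: total = 2033.6
  {γ, δ}: total = 2037.7
  {γ, ε}: total = 2042.3
  {δ, ε}: total = 2325.0
  {β, ε}: total = 2344.8
Best pair: {α, γ} with total 1417.6.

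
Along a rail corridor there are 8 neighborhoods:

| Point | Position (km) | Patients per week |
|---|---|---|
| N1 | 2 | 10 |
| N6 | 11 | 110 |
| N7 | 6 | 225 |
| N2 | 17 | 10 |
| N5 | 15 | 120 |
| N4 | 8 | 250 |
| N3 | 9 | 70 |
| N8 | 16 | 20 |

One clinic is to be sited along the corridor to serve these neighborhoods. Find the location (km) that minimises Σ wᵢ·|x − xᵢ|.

For a sum of weighted absolute distances on a line, the optimum is the weighted median (not the mean). Total weight W = 815; half-weight = 407.5.
Sort by position and accumulate weight:
  km 2 (N1, w=10) → cum 10
  km 6 (N7, w=225) → cum 235
  km 8 (N4, w=250) → cum 485  ≥ 407.5 → median here
  km 9 (N3, w=70) → cum 555
  km 11 (N6, w=110) → cum 665
  km 15 (N5, w=120) → cum 785
  km 16 (N8, w=20) → cum 805
  km 17 (N2, w=10) → cum 815
Optimal location: km 8.

x = 8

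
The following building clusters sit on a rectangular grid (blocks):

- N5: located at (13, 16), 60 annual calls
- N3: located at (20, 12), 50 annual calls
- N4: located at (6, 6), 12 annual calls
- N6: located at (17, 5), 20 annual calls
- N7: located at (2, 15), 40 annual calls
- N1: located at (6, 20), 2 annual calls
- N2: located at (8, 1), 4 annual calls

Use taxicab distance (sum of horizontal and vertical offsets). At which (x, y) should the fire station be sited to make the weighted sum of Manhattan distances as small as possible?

Manhattan distance separates: Σwᵢ(|x−xᵢ|+|y−yᵢ|) = Σwᵢ|x−xᵢ| + Σwᵢ|y−yᵢ|, so x and y are optimised independently as 1-D weighted medians.
Total weight W = 188; half = 94.
x-coordinate, sorted with cumulative weight:
  x=2 (N7, w=40) cum 40
  x=6 (N4, w=12) cum 52
  x=6 (N1, w=2) cum 54
  x=8 (N2, w=4) cum 58
  x=13 (N5, w=60) cum 118  ← median
  x=17 (N6, w=20) cum 138
  x=20 (N3, w=50) cum 188
⇒ x* = 13
y-coordinate, sorted with cumulative weight:
  y=1 (N2, w=4) cum 4
  y=5 (N6, w=20) cum 24
  y=6 (N4, w=12) cum 36
  y=12 (N3, w=50) cum 86
  y=15 (N7, w=40) cum 126  ← median
  y=16 (N5, w=60) cum 186
  y=20 (N1, w=2) cum 188
⇒ y* = 15

(13, 15)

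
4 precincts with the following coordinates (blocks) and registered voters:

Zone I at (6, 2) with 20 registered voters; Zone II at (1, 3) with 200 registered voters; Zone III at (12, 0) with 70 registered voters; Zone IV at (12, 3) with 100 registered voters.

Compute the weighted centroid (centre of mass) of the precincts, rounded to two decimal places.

(6.05, 2.41)

The minimiser of Σwᵢ‖p−pᵢ‖² is the weighted centroid p* = (Σwᵢpᵢ)/(Σwᵢ).
Σwᵢ = 390.
Σwᵢxᵢ = 20·6 + 200·1 + 70·12 + 100·12 = 2360.
Σwᵢyᵢ = 20·2 + 200·3 + 70·0 + 100·3 = 940.
x* = 2360/390 = 6.05, y* = 940/390 = 2.41.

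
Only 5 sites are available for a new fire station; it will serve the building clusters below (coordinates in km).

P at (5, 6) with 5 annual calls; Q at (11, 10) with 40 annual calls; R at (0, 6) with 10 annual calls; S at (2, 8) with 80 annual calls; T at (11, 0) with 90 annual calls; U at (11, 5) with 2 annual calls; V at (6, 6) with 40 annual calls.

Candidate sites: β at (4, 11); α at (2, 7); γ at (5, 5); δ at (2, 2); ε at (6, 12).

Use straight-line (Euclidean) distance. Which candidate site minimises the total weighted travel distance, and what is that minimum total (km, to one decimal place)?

Total weighted distance at each candidate:
  β (4, 11): total = 2068.1
  α (2, 7): total = 1707.2
  γ (5, 5): total = 1479.3
  δ (2, 2): total = 2106.4
  ε (6, 12): total = 2210.4
Minimum is at γ with total 1479.3 km.

γ, total 1479.3 km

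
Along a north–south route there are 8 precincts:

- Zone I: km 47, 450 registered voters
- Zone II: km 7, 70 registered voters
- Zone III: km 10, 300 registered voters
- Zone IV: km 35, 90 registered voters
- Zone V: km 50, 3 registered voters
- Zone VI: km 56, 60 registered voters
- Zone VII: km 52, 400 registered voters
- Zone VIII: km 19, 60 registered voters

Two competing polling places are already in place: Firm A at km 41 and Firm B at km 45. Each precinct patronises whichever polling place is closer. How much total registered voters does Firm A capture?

The indifferent point is the midpoint (41+45)/2 = 43; precincts left of it (closer to Firm A at 41) go to Firm A, those right go to Firm B.
  Zone II at 7 (w=70) → Firm A
  Zone III at 10 (w=300) → Firm A
  Zone VIII at 19 (w=60) → Firm A
  Zone IV at 35 (w=90) → Firm A
  Zone I at 47 (w=450) → Firm B
  Zone V at 50 (w=3) → Firm B
  Zone VII at 52 (w=400) → Firm B
  Zone VI at 56 (w=60) → Firm B
Firm A captures 520; Firm B captures 913.

520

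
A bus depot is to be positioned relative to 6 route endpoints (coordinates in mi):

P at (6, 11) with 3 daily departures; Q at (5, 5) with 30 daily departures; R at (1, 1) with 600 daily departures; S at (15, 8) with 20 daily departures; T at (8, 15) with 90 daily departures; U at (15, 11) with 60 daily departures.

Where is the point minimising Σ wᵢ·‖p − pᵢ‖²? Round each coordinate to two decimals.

The minimiser of Σwᵢ‖p−pᵢ‖² is the weighted centroid p* = (Σwᵢpᵢ)/(Σwᵢ).
Σwᵢ = 803.
Σwᵢxᵢ = 3·6 + 30·5 + 600·1 + 20·15 + 90·8 + 60·15 = 2688.
Σwᵢyᵢ = 3·11 + 30·5 + 600·1 + 20·8 + 90·15 + 60·11 = 2953.
x* = 2688/803 = 3.35, y* = 2953/803 = 3.68.

(3.35, 3.68)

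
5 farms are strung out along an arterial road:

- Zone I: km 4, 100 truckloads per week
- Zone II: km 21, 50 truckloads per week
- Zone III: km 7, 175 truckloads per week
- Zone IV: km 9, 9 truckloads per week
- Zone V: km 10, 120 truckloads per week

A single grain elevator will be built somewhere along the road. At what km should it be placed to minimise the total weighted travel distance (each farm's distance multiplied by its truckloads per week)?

x = 7

For a sum of weighted absolute distances on a line, the optimum is the weighted median (not the mean). Total weight W = 454; half-weight = 227.
Sort by position and accumulate weight:
  km 4 (Zone I, w=100) → cum 100
  km 7 (Zone III, w=175) → cum 275  ≥ 227 → median here
  km 9 (Zone IV, w=9) → cum 284
  km 10 (Zone V, w=120) → cum 404
  km 21 (Zone II, w=50) → cum 454
Optimal location: km 7.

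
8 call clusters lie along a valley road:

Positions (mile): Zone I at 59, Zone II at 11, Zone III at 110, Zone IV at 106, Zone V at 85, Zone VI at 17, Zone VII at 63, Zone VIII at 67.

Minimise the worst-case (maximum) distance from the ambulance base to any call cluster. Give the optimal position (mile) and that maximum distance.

location 60.5, max distance 49.5

The 1-center on a line is the midpoint of the two extreme points: leftmost at 11, rightmost at 110.
Optimal location = (11 + 110)/2 = 60.5; maximum distance = (110 − 11)/2 = 49.5.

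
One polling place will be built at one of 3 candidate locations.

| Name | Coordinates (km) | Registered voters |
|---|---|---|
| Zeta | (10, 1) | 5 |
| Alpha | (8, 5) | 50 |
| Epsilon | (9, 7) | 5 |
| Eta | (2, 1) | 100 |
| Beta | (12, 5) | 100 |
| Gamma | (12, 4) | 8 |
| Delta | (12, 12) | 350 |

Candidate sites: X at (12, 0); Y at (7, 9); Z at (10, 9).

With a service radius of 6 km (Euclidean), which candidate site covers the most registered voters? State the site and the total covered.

Coverage radius r = 6 km; a point is covered iff (Δx)²+(Δy)² ≤ 6² = 36.
  X (12, 0): covers {Zeta, Beta, Gamma} → 113
  Y (7, 9): covers {Alpha, Epsilon, Delta} → 405
  Z (10, 9): covers {Alpha, Epsilon, Beta, Gamma, Delta} → 513
Maximum coverage at Z: 513 registered voters.

Z, covering 513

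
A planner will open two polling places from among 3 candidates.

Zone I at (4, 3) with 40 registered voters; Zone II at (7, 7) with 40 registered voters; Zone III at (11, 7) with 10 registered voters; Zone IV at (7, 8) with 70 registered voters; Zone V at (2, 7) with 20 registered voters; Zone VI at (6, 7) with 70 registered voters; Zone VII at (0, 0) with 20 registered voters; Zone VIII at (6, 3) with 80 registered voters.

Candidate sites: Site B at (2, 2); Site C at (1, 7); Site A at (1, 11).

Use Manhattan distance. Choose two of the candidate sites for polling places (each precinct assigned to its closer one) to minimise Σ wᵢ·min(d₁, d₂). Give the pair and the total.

Evaluate every pair (each demand assigned to the nearer of the two):
  {Site B, Site C}: total = 1800
  {Site C, Site A}: total = 2360
  {Site B, Site A}: total = 2500
Best pair: {Site B, Site C} with total 1800.

{Site B, Site C}, total 1800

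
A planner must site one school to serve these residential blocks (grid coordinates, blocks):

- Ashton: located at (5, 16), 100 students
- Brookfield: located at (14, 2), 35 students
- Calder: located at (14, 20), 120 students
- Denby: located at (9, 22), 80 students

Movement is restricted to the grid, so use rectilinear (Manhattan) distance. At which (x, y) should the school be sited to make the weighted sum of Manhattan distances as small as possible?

Manhattan distance separates: Σwᵢ(|x−xᵢ|+|y−yᵢ|) = Σwᵢ|x−xᵢ| + Σwᵢ|y−yᵢ|, so x and y are optimised independently as 1-D weighted medians.
Total weight W = 335; half = 167.5.
x-coordinate, sorted with cumulative weight:
  x=5 (Ashton, w=100) cum 100
  x=9 (Denby, w=80) cum 180  ← median
  x=14 (Brookfield, w=35) cum 215
  x=14 (Calder, w=120) cum 335
⇒ x* = 9
y-coordinate, sorted with cumulative weight:
  y=2 (Brookfield, w=35) cum 35
  y=16 (Ashton, w=100) cum 135
  y=20 (Calder, w=120) cum 255  ← median
  y=22 (Denby, w=80) cum 335
⇒ y* = 20

(9, 20)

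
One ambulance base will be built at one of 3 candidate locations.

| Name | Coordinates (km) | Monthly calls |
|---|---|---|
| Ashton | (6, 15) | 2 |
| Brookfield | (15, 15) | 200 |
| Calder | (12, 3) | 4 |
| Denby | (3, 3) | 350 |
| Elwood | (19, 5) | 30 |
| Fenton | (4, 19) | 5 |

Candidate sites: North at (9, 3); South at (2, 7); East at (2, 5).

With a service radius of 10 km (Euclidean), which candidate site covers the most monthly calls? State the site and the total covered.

Coverage radius r = 10 km; a point is covered iff (Δx)²+(Δy)² ≤ 10² = 100.
  North (9, 3): covers {Calder, Denby} → 354
  South (2, 7): covers {Ashton, Denby} → 352
  East (2, 5): covers {Denby} → 350
Maximum coverage at North: 354 monthly calls.

North, covering 354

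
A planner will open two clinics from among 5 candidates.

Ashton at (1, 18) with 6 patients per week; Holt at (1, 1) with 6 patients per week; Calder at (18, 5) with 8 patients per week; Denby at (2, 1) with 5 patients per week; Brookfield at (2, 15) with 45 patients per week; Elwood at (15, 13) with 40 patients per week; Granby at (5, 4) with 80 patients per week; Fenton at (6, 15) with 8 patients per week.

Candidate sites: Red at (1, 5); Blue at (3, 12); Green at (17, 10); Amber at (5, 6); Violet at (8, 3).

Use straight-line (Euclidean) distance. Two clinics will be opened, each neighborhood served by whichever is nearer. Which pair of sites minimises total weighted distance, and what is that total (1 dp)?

Evaluate every pair (each demand assigned to the nearer of the two):
  {Green, Amber}: total = 987.8
  {Blue, Amber}: total = 1027.7
  {Blue, Violet}: total = 1105.7
  {Red, Green}: total = 1179.2
  {Blue, Green}: total = 1181.2
  {Red, Blue}: total = 1202.7
  {Green, Violet}: total = 1313.0
  {Red, Amber}: total = 1372.4
  {Amber, Violet}: total = 1372.7
  {Red, Violet}: total = 1487.1
Best pair: {Green, Amber} with total 987.8.

{Green, Amber}, total 987.8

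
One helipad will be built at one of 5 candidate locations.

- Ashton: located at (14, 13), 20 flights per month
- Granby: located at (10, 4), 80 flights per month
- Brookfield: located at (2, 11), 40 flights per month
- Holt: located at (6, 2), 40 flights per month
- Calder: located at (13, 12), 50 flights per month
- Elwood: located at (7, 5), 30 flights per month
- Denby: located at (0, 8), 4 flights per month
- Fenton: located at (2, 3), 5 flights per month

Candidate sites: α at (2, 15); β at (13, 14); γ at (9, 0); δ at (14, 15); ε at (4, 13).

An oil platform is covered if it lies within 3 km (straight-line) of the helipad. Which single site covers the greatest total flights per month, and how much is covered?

β, covering 70

Coverage radius r = 3 km; a point is covered iff (Δx)²+(Δy)² ≤ 3² = 9.
  α (2, 15): covers {none} → 0
  β (13, 14): covers {Ashton, Calder} → 70
  γ (9, 0): covers {none} → 0
  δ (14, 15): covers {Ashton} → 20
  ε (4, 13): covers {Brookfield} → 40
Maximum coverage at β: 70 flights per month.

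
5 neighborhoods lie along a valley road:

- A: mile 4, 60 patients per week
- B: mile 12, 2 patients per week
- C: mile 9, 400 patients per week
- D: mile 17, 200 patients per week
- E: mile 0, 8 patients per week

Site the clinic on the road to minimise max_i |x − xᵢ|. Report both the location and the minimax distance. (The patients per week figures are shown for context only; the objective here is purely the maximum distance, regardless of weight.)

location 8.5, max distance 8.5

The 1-center on a line is the midpoint of the two extreme points: leftmost at 0, rightmost at 17.
Optimal location = (0 + 17)/2 = 8.5; maximum distance = (17 − 0)/2 = 8.5.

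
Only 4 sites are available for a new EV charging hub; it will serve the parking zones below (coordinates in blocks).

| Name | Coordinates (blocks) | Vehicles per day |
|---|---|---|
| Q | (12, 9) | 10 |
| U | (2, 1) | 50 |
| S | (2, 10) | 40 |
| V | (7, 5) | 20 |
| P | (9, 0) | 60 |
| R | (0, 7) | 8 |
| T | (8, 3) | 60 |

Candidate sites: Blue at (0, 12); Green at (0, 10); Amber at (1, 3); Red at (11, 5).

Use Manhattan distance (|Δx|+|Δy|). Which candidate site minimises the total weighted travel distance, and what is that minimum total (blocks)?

Amber, total 1920 blocks

Total weighted distance at each candidate:
  Blue (0, 12): total = 3560
  Green (0, 10): total = 3064
  Amber (1, 3): total = 1920
  Red (11, 5): total = 2164
Minimum is at Amber with total 1920 blocks.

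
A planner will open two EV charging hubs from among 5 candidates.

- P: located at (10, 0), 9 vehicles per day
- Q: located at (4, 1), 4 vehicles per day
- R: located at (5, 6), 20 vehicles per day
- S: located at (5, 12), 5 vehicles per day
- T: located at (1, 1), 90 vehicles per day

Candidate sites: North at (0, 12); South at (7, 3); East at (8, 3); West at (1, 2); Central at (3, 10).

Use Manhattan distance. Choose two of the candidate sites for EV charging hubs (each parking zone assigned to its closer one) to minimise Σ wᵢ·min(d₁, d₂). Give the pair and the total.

Evaluate every pair (each demand assigned to the nearer of the two):
  {South, West}: total = 315
  {East, West}: total = 331
  {West, Central}: total = 345
  {North, West}: total = 390
  {South, Central}: total = 914
  {North, South}: total = 919
  {South, East}: total = 940
  {East, Central}: total = 1019
  {North, East}: total = 1024
  {North, Central}: total = 1323
Best pair: {South, West} with total 315.

{South, West}, total 315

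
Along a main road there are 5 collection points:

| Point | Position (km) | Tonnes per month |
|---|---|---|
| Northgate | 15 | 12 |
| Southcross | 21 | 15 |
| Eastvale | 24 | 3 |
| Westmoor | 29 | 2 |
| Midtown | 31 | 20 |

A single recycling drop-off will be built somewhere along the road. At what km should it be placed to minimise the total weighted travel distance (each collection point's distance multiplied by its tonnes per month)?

x = 21

For a sum of weighted absolute distances on a line, the optimum is the weighted median (not the mean). Total weight W = 52; half-weight = 26.
Sort by position and accumulate weight:
  km 15 (Northgate, w=12) → cum 12
  km 21 (Southcross, w=15) → cum 27  ≥ 26 → median here
  km 24 (Eastvale, w=3) → cum 30
  km 29 (Westmoor, w=2) → cum 32
  km 31 (Midtown, w=20) → cum 52
Optimal location: km 21.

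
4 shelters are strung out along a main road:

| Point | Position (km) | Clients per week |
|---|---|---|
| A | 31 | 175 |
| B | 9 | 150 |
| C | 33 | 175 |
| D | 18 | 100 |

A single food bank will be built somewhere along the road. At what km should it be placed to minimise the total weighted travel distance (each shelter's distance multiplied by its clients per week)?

For a sum of weighted absolute distances on a line, the optimum is the weighted median (not the mean). Total weight W = 600; half-weight = 300.
Sort by position and accumulate weight:
  km 9 (B, w=150) → cum 150
  km 18 (D, w=100) → cum 250
  km 31 (A, w=175) → cum 425  ≥ 300 → median here
  km 33 (C, w=175) → cum 600
Optimal location: km 31.

x = 31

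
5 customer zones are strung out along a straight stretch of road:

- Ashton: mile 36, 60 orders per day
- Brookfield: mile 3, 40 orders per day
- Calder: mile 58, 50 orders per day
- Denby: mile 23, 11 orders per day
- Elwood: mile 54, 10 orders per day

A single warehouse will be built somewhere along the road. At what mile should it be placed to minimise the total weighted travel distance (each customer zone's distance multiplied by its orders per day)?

For a sum of weighted absolute distances on a line, the optimum is the weighted median (not the mean). Total weight W = 171; half-weight = 85.5.
Sort by position and accumulate weight:
  mile 3 (Brookfield, w=40) → cum 40
  mile 23 (Denby, w=11) → cum 51
  mile 36 (Ashton, w=60) → cum 111  ≥ 85.5 → median here
  mile 54 (Elwood, w=10) → cum 121
  mile 58 (Calder, w=50) → cum 171
Optimal location: mile 36.

x = 36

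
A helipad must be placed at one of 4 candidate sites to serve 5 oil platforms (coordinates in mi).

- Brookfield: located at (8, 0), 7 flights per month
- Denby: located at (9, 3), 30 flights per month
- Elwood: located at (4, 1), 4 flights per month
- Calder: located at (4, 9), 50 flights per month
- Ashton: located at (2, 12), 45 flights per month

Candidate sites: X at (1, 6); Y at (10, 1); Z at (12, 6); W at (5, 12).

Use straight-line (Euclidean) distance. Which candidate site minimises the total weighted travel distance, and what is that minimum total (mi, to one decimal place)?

W, total 719.3 mi

Total weighted distance at each candidate:
  X (1, 6): total = 830.0
  Y (10, 1): total = 1218.8
  Z (12, 6): total = 1167.5
  W (5, 12): total = 719.3
Minimum is at W with total 719.3 mi.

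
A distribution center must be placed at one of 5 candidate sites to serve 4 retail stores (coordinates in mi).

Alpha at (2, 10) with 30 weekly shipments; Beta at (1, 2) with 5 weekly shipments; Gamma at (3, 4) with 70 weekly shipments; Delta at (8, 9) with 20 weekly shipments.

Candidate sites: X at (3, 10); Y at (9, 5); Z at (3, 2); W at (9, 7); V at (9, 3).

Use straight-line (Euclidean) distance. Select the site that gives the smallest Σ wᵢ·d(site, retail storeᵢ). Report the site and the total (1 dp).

Total weighted distance at each candidate:
  X (3, 10): total = 593.2
  Y (9, 5): total = 809.0
  Z (3, 2): total = 563.9
  W (9, 7): total = 789.9
  V (9, 3): total = 884.7
Minimum is at Z with total 563.9 mi.

Z, total 563.9 mi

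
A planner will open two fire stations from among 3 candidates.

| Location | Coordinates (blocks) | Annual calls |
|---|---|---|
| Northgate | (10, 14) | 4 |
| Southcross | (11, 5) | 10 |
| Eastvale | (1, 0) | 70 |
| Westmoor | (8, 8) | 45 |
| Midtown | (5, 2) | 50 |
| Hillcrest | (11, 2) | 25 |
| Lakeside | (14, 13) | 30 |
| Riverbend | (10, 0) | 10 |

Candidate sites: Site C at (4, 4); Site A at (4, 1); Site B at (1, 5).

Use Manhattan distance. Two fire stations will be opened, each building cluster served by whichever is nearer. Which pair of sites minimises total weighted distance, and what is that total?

{Site C, Site A}, total 1724

Evaluate every pair (each demand assigned to the nearer of the two):
  {Site C, Site A}: total = 1724
  {Site C, Site B}: total = 1899
  {Site A, Site B}: total = 1902
Best pair: {Site C, Site A} with total 1724.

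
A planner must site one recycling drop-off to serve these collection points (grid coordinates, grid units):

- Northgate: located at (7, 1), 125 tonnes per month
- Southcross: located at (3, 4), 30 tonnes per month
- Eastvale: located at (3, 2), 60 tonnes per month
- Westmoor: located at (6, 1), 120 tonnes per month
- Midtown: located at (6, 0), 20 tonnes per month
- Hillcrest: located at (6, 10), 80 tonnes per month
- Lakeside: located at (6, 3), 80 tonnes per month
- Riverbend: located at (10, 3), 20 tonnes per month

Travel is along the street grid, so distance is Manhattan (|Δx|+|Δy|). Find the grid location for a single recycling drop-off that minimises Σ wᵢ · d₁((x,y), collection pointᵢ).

(6, 2)

Manhattan distance separates: Σwᵢ(|x−xᵢ|+|y−yᵢ|) = Σwᵢ|x−xᵢ| + Σwᵢ|y−yᵢ|, so x and y are optimised independently as 1-D weighted medians.
Total weight W = 535; half = 267.5.
x-coordinate, sorted with cumulative weight:
  x=3 (Southcross, w=30) cum 30
  x=3 (Eastvale, w=60) cum 90
  x=6 (Westmoor, w=120) cum 210
  x=6 (Midtown, w=20) cum 230
  x=6 (Hillcrest, w=80) cum 310  ← median
  x=6 (Lakeside, w=80) cum 390
  x=7 (Northgate, w=125) cum 515
  x=10 (Riverbend, w=20) cum 535
⇒ x* = 6
y-coordinate, sorted with cumulative weight:
  y=0 (Midtown, w=20) cum 20
  y=1 (Northgate, w=125) cum 145
  y=1 (Westmoor, w=120) cum 265
  y=2 (Eastvale, w=60) cum 325  ← median
  y=3 (Lakeside, w=80) cum 405
  y=3 (Riverbend, w=20) cum 425
  y=4 (Southcross, w=30) cum 455
  y=10 (Hillcrest, w=80) cum 535
⇒ y* = 2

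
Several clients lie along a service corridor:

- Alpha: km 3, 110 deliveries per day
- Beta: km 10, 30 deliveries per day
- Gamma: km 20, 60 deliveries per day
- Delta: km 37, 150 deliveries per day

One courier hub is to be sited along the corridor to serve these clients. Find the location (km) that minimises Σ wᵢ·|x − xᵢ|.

For a sum of weighted absolute distances on a line, the optimum is the weighted median (not the mean). Total weight W = 350; half-weight = 175.
Sort by position and accumulate weight:
  km 3 (Alpha, w=110) → cum 110
  km 10 (Beta, w=30) → cum 140
  km 20 (Gamma, w=60) → cum 200  ≥ 175 → median here
  km 37 (Delta, w=150) → cum 350
Optimal location: km 20.

x = 20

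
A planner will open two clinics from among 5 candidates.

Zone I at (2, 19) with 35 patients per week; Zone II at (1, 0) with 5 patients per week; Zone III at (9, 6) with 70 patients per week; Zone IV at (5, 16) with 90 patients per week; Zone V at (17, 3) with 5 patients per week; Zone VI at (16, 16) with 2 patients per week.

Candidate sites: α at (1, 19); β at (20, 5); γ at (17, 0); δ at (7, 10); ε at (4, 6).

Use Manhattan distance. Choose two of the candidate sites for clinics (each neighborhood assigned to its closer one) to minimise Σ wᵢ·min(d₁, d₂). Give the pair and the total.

Evaluate every pair (each demand assigned to the nearer of the two):
  {α, ε}: total = 1176
  {α, δ}: total = 1280
  {α, β}: total = 1655
  {δ, ε}: total = 1715
  {γ, δ}: total = 1755
  {β, δ}: total = 1765
  {α, γ}: total = 1774
  {γ, ε}: total = 1959
  {β, ε}: total = 1965
  {β, γ}: total = 4425
Best pair: {α, ε} with total 1176.

{α, ε}, total 1176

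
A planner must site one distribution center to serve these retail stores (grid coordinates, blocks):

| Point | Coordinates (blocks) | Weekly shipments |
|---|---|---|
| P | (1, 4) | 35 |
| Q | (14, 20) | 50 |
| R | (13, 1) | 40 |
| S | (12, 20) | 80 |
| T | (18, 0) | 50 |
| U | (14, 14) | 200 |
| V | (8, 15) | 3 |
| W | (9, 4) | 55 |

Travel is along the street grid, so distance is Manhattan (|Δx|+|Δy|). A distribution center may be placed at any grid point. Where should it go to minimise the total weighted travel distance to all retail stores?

(14, 14)

Manhattan distance separates: Σwᵢ(|x−xᵢ|+|y−yᵢ|) = Σwᵢ|x−xᵢ| + Σwᵢ|y−yᵢ|, so x and y are optimised independently as 1-D weighted medians.
Total weight W = 513; half = 256.5.
x-coordinate, sorted with cumulative weight:
  x=1 (P, w=35) cum 35
  x=8 (V, w=3) cum 38
  x=9 (W, w=55) cum 93
  x=12 (S, w=80) cum 173
  x=13 (R, w=40) cum 213
  x=14 (Q, w=50) cum 263  ← median
  x=14 (U, w=200) cum 463
  x=18 (T, w=50) cum 513
⇒ x* = 14
y-coordinate, sorted with cumulative weight:
  y=0 (T, w=50) cum 50
  y=1 (R, w=40) cum 90
  y=4 (P, w=35) cum 125
  y=4 (W, w=55) cum 180
  y=14 (U, w=200) cum 380  ← median
  y=15 (V, w=3) cum 383
  y=20 (Q, w=50) cum 433
  y=20 (S, w=80) cum 513
⇒ y* = 14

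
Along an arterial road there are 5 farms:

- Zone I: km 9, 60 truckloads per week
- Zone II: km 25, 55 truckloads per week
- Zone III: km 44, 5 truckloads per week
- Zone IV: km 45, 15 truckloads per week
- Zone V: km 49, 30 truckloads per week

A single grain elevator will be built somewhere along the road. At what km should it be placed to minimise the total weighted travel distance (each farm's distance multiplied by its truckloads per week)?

For a sum of weighted absolute distances on a line, the optimum is the weighted median (not the mean). Total weight W = 165; half-weight = 82.5.
Sort by position and accumulate weight:
  km 9 (Zone I, w=60) → cum 60
  km 25 (Zone II, w=55) → cum 115  ≥ 82.5 → median here
  km 44 (Zone III, w=5) → cum 120
  km 45 (Zone IV, w=15) → cum 135
  km 49 (Zone V, w=30) → cum 165
Optimal location: km 25.

x = 25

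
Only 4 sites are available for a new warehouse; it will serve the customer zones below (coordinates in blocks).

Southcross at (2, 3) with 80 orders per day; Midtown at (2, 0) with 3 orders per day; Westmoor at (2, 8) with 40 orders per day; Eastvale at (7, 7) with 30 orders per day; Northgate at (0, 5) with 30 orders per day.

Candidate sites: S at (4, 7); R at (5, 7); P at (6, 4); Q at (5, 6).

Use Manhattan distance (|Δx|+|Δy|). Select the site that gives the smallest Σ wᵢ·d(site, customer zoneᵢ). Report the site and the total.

S, total 897 blocks

Total weighted distance at each candidate:
  S (4, 7): total = 897
  R (5, 7): total = 1020
  P (6, 4): total = 1074
  Q (5, 6): total = 977
Minimum is at S with total 897 blocks.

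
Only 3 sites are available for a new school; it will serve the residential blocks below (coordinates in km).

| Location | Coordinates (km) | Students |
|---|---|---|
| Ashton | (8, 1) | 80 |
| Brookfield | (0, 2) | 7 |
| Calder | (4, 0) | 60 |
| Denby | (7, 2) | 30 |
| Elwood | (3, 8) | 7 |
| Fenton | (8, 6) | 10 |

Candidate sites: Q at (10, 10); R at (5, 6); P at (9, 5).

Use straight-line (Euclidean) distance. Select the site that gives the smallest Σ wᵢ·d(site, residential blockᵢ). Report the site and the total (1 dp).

Total weighted distance at each candidate:
  Q (10, 10): total = 1878.9
  R (5, 6): total = 1060.2
  P (9, 5): total = 989.8
Minimum is at P with total 989.8 km.

P, total 989.8 km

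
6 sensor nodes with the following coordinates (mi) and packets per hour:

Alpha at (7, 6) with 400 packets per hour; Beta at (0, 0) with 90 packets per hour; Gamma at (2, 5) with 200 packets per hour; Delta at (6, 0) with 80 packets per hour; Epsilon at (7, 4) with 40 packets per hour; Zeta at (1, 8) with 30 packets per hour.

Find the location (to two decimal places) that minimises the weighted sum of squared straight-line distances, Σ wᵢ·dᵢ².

(4.75, 4.52)

The minimiser of Σwᵢ‖p−pᵢ‖² is the weighted centroid p* = (Σwᵢpᵢ)/(Σwᵢ).
Σwᵢ = 840.
Σwᵢxᵢ = 400·7 + 90·0 + 200·2 + 80·6 + 40·7 + 30·1 = 3990.
Σwᵢyᵢ = 400·6 + 90·0 + 200·5 + 80·0 + 40·4 + 30·8 = 3800.
x* = 3990/840 = 4.75, y* = 3800/840 = 4.52.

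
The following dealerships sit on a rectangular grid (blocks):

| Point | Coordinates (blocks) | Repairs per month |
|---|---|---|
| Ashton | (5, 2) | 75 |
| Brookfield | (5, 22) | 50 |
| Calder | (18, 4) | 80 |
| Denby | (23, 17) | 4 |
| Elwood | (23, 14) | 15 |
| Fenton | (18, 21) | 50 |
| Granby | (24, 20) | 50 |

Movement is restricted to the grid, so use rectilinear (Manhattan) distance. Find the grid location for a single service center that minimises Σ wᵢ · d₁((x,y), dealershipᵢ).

Manhattan distance separates: Σwᵢ(|x−xᵢ|+|y−yᵢ|) = Σwᵢ|x−xᵢ| + Σwᵢ|y−yᵢ|, so x and y are optimised independently as 1-D weighted medians.
Total weight W = 324; half = 162.
x-coordinate, sorted with cumulative weight:
  x=5 (Ashton, w=75) cum 75
  x=5 (Brookfield, w=50) cum 125
  x=18 (Calder, w=80) cum 205  ← median
  x=18 (Fenton, w=50) cum 255
  x=23 (Denby, w=4) cum 259
  x=23 (Elwood, w=15) cum 274
  x=24 (Granby, w=50) cum 324
⇒ x* = 18
y-coordinate, sorted with cumulative weight:
  y=2 (Ashton, w=75) cum 75
  y=4 (Calder, w=80) cum 155
  y=14 (Elwood, w=15) cum 170  ← median
  y=17 (Denby, w=4) cum 174
  y=20 (Granby, w=50) cum 224
  y=21 (Fenton, w=50) cum 274
  y=22 (Brookfield, w=50) cum 324
⇒ y* = 14

(18, 14)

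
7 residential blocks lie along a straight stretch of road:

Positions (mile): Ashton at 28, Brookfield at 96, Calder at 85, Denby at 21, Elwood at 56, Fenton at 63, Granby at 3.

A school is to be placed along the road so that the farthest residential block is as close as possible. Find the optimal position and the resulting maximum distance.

location 49.5, max distance 46.5

The 1-center on a line is the midpoint of the two extreme points: leftmost at 3, rightmost at 96.
Optimal location = (3 + 96)/2 = 49.5; maximum distance = (96 − 3)/2 = 46.5.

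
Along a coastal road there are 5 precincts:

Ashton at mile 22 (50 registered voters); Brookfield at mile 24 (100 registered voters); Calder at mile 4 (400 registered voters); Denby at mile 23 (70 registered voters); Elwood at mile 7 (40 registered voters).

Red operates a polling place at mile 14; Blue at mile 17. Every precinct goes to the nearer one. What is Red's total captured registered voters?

The indifferent point is the midpoint (14+17)/2 = 15.5; precincts left of it (closer to Red at 14) go to Red, those right go to Blue.
  Calder at 4 (w=400) → Red
  Elwood at 7 (w=40) → Red
  Ashton at 22 (w=50) → Blue
  Denby at 23 (w=70) → Blue
  Brookfield at 24 (w=100) → Blue
Red captures 440; Blue captures 220.

440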